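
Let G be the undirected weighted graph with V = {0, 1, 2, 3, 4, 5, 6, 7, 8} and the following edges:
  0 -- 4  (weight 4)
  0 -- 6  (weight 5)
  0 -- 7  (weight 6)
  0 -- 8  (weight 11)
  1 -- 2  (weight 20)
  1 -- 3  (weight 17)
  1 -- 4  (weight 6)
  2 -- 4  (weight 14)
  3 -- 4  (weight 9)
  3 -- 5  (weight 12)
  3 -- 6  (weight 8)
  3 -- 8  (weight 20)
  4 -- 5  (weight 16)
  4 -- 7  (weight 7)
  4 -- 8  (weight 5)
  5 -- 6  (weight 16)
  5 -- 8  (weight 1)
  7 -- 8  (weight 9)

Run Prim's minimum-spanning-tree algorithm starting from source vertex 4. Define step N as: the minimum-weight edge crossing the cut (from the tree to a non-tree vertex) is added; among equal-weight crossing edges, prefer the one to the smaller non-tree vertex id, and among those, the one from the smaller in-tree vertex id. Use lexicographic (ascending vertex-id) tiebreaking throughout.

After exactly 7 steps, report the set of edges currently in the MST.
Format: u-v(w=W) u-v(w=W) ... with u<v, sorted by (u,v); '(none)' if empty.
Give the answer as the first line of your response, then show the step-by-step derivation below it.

0-4(w=4) 0-6(w=5) 0-7(w=6) 1-4(w=6) 3-6(w=8) 4-8(w=5) 5-8(w=1)

step 1: add edge 0-4 (w=4); MST = {0-4(w=4)}
step 2: add edge 0-6 (w=5); MST = {0-4(w=4) 0-6(w=5)}
step 3: add edge 4-8 (w=5); MST = {0-4(w=4) 0-6(w=5) 4-8(w=5)}
step 4: add edge 5-8 (w=1); MST = {0-4(w=4) 0-6(w=5) 4-8(w=5) 5-8(w=1)}
step 5: add edge 1-4 (w=6); MST = {0-4(w=4) 0-6(w=5) 1-4(w=6) 4-8(w=5) 5-8(w=1)}
step 6: add edge 0-7 (w=6); MST = {0-4(w=4) 0-6(w=5) 0-7(w=6) 1-4(w=6) 4-8(w=5) 5-8(w=1)}
step 7: add edge 3-6 (w=8); MST = {0-4(w=4) 0-6(w=5) 0-7(w=6) 1-4(w=6) 3-6(w=8) 4-8(w=5) 5-8(w=1)}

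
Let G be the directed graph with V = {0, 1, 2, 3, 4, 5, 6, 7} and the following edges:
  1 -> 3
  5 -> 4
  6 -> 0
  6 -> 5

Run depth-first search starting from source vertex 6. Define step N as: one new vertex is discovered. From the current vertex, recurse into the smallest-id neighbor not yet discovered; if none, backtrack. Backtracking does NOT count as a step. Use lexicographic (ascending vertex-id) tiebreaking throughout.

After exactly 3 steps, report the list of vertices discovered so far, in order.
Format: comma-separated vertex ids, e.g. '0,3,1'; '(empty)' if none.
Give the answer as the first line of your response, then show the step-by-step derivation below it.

6,0,5

step 1: discover 6; path=6; order=6
step 2: discover 0; path=6>0; order=6,0
step 3: discover 5; path=6>5; order=6,0,5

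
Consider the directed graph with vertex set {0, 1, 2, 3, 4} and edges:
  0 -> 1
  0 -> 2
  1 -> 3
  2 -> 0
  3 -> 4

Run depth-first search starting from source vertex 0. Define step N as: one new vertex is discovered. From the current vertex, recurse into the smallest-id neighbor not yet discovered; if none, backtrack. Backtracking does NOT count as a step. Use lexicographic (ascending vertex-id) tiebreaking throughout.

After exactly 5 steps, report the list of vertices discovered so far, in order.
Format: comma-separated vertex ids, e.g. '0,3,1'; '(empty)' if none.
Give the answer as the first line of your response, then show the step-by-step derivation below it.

0,1,3,4,2

step 1: discover 0; path=0; order=0
step 2: discover 1; path=0>1; order=0,1
step 3: discover 3; path=0>1>3; order=0,1,3
step 4: discover 4; path=0>1>3>4; order=0,1,3,4
step 5: discover 2; path=0>2; order=0,1,3,4,2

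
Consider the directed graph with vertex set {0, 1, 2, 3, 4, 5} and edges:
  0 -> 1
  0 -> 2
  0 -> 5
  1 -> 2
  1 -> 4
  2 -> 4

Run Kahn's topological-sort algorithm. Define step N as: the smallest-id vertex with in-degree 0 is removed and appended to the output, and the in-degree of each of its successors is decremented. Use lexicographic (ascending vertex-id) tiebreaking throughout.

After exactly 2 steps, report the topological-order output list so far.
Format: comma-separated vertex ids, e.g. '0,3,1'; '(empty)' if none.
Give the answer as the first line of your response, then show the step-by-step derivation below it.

0,1

step 1: output 0; order=[0]; indeg=(0,0,1,0,2,0)
step 2: output 1; order=[0,1]; indeg=(0,0,0,0,1,0)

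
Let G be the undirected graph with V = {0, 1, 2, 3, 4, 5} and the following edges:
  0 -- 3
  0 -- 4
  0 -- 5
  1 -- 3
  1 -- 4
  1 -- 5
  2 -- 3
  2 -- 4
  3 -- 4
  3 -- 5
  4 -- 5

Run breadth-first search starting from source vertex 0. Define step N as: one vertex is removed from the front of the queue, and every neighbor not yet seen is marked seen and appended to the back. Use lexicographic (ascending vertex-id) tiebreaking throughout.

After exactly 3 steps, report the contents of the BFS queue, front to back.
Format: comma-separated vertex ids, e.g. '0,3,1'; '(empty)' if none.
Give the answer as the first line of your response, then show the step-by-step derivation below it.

5,1,2

step 1: dequeue 0; queue=[3,4,5]; order=0
step 2: dequeue 3; queue=[4,5,1,2]; order=0,3
step 3: dequeue 4; queue=[5,1,2]; order=0,3,4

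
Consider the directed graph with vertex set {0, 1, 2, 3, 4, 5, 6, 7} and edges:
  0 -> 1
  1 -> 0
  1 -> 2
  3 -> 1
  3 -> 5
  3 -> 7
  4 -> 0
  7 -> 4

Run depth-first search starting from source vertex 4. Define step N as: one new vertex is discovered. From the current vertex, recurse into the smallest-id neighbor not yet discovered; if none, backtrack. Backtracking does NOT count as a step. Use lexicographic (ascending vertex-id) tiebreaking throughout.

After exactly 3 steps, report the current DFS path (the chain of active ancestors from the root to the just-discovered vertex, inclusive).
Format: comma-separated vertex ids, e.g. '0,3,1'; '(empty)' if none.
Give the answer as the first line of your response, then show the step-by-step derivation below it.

4,0,1

step 1: discover 4; path=4; order=4
step 2: discover 0; path=4>0; order=4,0
step 3: discover 1; path=4>0>1; order=4,0,1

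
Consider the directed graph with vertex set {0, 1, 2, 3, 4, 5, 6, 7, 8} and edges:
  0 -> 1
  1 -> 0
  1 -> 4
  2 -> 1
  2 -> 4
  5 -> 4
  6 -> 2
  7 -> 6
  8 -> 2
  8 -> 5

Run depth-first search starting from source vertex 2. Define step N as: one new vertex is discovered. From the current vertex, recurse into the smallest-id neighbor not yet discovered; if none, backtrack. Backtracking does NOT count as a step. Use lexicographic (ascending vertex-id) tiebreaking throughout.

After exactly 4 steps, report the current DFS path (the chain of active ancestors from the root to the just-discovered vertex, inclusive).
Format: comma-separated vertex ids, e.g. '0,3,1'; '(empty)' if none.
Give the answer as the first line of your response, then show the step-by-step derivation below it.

2,1,4

step 1: discover 2; path=2; order=2
step 2: discover 1; path=2>1; order=2,1
step 3: discover 0; path=2>1>0; order=2,1,0
step 4: discover 4; path=2>1>4; order=2,1,0,4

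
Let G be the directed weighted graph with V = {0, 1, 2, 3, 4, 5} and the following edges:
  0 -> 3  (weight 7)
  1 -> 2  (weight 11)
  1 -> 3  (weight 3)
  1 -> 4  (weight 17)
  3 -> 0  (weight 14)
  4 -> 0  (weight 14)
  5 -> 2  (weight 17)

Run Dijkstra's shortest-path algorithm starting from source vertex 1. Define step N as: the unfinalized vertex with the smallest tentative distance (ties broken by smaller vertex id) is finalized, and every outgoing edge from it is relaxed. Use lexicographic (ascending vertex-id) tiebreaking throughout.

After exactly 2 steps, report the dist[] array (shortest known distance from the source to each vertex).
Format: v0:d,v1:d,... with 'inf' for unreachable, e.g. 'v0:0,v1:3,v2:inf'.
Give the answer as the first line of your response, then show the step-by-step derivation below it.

v0:17,v1:0,v2:11,v3:3,v4:17,v5:inf

step 1: dist = v0:inf,v1:0,v2:11,v3:3,v4:17,v5:inf
step 2: dist = v0:17,v1:0,v2:11,v3:3,v4:17,v5:inf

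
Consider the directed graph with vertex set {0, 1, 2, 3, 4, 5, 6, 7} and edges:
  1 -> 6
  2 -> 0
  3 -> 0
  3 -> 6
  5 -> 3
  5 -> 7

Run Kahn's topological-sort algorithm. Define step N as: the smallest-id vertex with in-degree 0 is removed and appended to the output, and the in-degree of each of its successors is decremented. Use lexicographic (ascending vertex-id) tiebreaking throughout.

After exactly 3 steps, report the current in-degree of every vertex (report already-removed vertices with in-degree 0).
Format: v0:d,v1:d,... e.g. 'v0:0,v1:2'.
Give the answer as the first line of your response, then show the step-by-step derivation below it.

v0:1,v1:0,v2:0,v3:1,v4:0,v5:0,v6:1,v7:1

step 1: output 1; order=[1]; indeg=(2,0,0,1,0,0,1,1)
step 2: output 2; order=[1,2]; indeg=(1,0,0,1,0,0,1,1)
step 3: output 4; order=[1,2,4]; indeg=(1,0,0,1,0,0,1,1)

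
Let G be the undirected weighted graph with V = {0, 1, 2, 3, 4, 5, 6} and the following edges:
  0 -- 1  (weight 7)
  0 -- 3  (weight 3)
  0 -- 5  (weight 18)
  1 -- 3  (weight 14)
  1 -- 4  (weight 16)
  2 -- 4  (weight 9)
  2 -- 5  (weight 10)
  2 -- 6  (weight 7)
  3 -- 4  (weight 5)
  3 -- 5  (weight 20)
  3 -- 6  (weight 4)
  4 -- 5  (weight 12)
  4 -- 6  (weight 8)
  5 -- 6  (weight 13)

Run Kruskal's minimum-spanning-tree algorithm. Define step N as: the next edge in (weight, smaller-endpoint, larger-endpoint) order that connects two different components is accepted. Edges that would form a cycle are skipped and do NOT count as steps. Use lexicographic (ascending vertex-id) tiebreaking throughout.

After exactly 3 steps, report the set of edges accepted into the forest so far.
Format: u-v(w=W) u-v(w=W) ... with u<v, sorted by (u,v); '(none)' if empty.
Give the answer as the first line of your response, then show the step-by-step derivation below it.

0-3(w=3) 3-4(w=5) 3-6(w=4)

step 1: add edge 0-3 (w=3); MST = {0-3(w=3)}
step 2: add edge 3-6 (w=4); MST = {0-3(w=3) 3-6(w=4)}
step 3: add edge 3-4 (w=5); MST = {0-3(w=3) 3-4(w=5) 3-6(w=4)}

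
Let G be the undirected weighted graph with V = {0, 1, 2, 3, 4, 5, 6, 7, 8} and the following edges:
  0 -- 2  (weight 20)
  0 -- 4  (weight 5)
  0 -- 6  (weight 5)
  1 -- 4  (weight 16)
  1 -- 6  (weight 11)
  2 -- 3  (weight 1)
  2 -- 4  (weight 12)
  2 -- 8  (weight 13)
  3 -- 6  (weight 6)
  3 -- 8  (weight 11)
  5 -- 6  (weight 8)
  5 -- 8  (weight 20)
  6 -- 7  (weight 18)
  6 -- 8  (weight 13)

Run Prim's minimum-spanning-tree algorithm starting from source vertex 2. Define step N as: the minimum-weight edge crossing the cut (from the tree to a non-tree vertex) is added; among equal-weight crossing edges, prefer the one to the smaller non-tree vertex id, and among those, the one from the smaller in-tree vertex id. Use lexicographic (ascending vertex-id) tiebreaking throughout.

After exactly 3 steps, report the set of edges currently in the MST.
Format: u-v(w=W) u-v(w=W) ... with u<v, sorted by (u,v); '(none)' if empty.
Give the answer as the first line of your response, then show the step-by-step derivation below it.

0-6(w=5) 2-3(w=1) 3-6(w=6)

step 1: add edge 2-3 (w=1); MST = {2-3(w=1)}
step 2: add edge 3-6 (w=6); MST = {2-3(w=1) 3-6(w=6)}
step 3: add edge 0-6 (w=5); MST = {0-6(w=5) 2-3(w=1) 3-6(w=6)}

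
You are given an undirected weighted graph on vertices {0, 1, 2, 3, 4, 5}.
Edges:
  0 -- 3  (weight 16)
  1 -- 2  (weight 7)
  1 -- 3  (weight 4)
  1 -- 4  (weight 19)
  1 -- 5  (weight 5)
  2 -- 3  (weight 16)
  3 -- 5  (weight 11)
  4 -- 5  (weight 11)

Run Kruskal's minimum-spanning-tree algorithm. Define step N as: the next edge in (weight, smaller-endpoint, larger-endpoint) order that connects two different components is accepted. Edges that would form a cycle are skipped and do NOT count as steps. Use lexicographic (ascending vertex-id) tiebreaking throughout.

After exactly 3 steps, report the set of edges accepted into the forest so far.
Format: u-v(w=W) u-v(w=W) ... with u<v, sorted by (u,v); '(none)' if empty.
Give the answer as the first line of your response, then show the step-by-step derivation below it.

1-2(w=7) 1-3(w=4) 1-5(w=5)

step 1: add edge 1-3 (w=4); MST = {1-3(w=4)}
step 2: add edge 1-5 (w=5); MST = {1-3(w=4) 1-5(w=5)}
step 3: add edge 1-2 (w=7); MST = {1-2(w=7) 1-3(w=4) 1-5(w=5)}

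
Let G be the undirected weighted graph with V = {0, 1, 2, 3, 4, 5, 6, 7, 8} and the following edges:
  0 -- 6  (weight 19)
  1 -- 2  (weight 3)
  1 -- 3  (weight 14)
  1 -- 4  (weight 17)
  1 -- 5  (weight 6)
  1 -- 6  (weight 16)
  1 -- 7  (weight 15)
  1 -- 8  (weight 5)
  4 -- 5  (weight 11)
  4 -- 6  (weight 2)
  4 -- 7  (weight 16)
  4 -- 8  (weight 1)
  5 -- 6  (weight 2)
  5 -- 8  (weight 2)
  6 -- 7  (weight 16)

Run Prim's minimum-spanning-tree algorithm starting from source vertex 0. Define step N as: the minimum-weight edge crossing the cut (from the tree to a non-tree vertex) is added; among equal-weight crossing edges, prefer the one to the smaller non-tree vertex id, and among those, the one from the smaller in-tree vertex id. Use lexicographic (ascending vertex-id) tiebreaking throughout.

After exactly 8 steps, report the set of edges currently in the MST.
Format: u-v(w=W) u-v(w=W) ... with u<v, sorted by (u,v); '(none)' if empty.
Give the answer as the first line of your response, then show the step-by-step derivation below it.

0-6(w=19) 1-2(w=3) 1-3(w=14) 1-7(w=15) 1-8(w=5) 4-6(w=2) 4-8(w=1) 5-6(w=2)

step 1: add edge 0-6 (w=19); MST = {0-6(w=19)}
step 2: add edge 4-6 (w=2); MST = {0-6(w=19) 4-6(w=2)}
step 3: add edge 4-8 (w=1); MST = {0-6(w=19) 4-6(w=2) 4-8(w=1)}
step 4: add edge 5-6 (w=2); MST = {0-6(w=19) 4-6(w=2) 4-8(w=1) 5-6(w=2)}
step 5: add edge 1-8 (w=5); MST = {0-6(w=19) 1-8(w=5) 4-6(w=2) 4-8(w=1) 5-6(w=2)}
step 6: add edge 1-2 (w=3); MST = {0-6(w=19) 1-2(w=3) 1-8(w=5) 4-6(w=2) 4-8(w=1) 5-6(w=2)}
step 7: add edge 1-3 (w=14); MST = {0-6(w=19) 1-2(w=3) 1-3(w=14) 1-8(w=5) 4-6(w=2) 4-8(w=1) 5-6(w=2)}
step 8: add edge 1-7 (w=15); MST = {0-6(w=19) 1-2(w=3) 1-3(w=14) 1-7(w=15) 1-8(w=5) 4-6(w=2) 4-8(w=1) 5-6(w=2)}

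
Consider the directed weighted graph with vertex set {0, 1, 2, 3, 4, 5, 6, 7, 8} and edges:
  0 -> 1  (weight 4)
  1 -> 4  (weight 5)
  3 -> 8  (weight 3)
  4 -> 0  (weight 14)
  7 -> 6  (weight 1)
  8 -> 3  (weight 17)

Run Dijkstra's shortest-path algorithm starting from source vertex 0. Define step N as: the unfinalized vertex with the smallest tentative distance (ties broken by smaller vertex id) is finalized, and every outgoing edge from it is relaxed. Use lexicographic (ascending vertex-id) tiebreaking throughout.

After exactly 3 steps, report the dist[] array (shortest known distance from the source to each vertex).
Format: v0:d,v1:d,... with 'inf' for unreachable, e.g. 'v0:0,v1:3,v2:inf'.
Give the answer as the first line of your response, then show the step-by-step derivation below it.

v0:0,v1:4,v2:inf,v3:inf,v4:9,v5:inf,v6:inf,v7:inf,v8:inf

step 1: dist = v0:0,v1:4,v2:inf,v3:inf,v4:inf,v5:inf,v6:inf,v7:inf,v8:inf
step 2: dist = v0:0,v1:4,v2:inf,v3:inf,v4:9,v5:inf,v6:inf,v7:inf,v8:inf
step 3: dist = v0:0,v1:4,v2:inf,v3:inf,v4:9,v5:inf,v6:inf,v7:inf,v8:inf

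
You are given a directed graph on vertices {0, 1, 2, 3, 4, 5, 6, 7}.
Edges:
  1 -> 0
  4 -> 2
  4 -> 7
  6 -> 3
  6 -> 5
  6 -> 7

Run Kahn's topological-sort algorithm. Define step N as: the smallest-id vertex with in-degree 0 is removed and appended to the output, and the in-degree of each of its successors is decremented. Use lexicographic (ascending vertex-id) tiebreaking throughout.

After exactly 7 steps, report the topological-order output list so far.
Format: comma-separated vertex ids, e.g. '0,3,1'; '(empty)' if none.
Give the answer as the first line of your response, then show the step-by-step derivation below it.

1,0,4,2,6,3,5

step 1: output 1; order=[1]; indeg=(0,0,1,1,0,1,0,2)
step 2: output 0; order=[1,0]; indeg=(0,0,1,1,0,1,0,2)
step 3: output 4; order=[1,0,4]; indeg=(0,0,0,1,0,1,0,1)
step 4: output 2; order=[1,0,4,2]; indeg=(0,0,0,1,0,1,0,1)
step 5: output 6; order=[1,0,4,2,6]; indeg=(0,0,0,0,0,0,0,0)
step 6: output 3; order=[1,0,4,2,6,3]; indeg=(0,0,0,0,0,0,0,0)
step 7: output 5; order=[1,0,4,2,6,3,5]; indeg=(0,0,0,0,0,0,0,0)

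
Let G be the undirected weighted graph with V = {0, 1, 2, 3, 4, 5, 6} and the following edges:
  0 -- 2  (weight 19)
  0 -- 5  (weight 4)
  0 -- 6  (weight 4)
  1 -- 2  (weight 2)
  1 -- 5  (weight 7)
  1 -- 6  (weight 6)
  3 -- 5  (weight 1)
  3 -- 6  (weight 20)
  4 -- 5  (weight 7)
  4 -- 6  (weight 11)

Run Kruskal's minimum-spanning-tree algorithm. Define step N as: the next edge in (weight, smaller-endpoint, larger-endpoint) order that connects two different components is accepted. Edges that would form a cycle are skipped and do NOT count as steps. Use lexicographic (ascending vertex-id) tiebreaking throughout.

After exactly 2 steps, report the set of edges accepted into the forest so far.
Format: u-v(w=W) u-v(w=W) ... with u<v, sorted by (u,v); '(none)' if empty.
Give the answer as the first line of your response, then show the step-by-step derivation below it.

1-2(w=2) 3-5(w=1)

step 1: add edge 3-5 (w=1); MST = {3-5(w=1)}
step 2: add edge 1-2 (w=2); MST = {1-2(w=2) 3-5(w=1)}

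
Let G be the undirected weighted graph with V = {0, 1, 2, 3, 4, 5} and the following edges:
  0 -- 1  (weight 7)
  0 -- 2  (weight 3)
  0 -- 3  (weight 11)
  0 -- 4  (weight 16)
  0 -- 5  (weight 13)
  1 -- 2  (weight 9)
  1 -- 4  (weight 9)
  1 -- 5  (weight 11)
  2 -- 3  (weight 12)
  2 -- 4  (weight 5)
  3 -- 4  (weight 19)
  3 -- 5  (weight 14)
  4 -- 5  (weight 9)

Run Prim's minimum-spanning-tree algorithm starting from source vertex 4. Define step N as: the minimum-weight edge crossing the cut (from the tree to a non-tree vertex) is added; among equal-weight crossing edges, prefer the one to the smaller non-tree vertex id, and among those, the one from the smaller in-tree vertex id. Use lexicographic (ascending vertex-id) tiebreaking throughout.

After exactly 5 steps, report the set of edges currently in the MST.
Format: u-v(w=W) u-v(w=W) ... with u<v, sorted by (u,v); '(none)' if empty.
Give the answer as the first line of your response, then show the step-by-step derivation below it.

0-1(w=7) 0-2(w=3) 0-3(w=11) 2-4(w=5) 4-5(w=9)

step 1: add edge 2-4 (w=5); MST = {2-4(w=5)}
step 2: add edge 0-2 (w=3); MST = {0-2(w=3) 2-4(w=5)}
step 3: add edge 0-1 (w=7); MST = {0-1(w=7) 0-2(w=3) 2-4(w=5)}
step 4: add edge 4-5 (w=9); MST = {0-1(w=7) 0-2(w=3) 2-4(w=5) 4-5(w=9)}
step 5: add edge 0-3 (w=11); MST = {0-1(w=7) 0-2(w=3) 0-3(w=11) 2-4(w=5) 4-5(w=9)}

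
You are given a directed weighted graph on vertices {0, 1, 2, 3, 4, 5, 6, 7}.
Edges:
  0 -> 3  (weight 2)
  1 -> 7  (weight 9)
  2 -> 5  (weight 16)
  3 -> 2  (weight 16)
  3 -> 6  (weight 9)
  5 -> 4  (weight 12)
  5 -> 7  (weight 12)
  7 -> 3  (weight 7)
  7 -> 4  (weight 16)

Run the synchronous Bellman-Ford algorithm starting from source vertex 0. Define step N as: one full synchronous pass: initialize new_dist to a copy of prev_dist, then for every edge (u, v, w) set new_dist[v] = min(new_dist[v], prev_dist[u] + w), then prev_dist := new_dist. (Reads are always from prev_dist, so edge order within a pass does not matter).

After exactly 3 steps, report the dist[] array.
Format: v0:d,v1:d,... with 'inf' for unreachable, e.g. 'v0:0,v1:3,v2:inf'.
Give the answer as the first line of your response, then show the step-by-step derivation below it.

v0:0,v1:inf,v2:18,v3:2,v4:inf,v5:34,v6:11,v7:inf

step 1: dist = v0:0,v1:inf,v2:inf,v3:2,v4:inf,v5:inf,v6:inf,v7:inf
step 2: dist = v0:0,v1:inf,v2:18,v3:2,v4:inf,v5:inf,v6:11,v7:inf
step 3: dist = v0:0,v1:inf,v2:18,v3:2,v4:inf,v5:34,v6:11,v7:inf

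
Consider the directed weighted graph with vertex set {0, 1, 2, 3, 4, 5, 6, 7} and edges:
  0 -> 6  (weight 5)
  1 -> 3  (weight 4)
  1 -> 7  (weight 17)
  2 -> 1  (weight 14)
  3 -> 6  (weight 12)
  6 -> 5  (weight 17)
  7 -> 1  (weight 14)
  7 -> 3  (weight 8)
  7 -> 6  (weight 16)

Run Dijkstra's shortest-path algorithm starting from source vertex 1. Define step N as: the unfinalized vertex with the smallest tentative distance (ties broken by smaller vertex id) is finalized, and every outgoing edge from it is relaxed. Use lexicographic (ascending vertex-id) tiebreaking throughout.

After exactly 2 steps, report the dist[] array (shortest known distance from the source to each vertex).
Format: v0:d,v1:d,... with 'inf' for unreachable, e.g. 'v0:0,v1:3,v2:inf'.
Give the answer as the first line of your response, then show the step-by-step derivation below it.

v0:inf,v1:0,v2:inf,v3:4,v4:inf,v5:inf,v6:16,v7:17

step 1: dist = v0:inf,v1:0,v2:inf,v3:4,v4:inf,v5:inf,v6:inf,v7:17
step 2: dist = v0:inf,v1:0,v2:inf,v3:4,v4:inf,v5:inf,v6:16,v7:17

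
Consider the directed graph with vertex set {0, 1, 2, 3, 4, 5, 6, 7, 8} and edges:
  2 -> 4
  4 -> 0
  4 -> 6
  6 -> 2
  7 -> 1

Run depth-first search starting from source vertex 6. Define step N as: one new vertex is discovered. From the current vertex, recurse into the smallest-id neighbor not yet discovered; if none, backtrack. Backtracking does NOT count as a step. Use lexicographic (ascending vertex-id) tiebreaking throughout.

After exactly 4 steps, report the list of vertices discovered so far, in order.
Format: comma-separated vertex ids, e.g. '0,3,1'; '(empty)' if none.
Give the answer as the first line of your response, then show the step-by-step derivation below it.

6,2,4,0

step 1: discover 6; path=6; order=6
step 2: discover 2; path=6>2; order=6,2
step 3: discover 4; path=6>2>4; order=6,2,4
step 4: discover 0; path=6>2>4>0; order=6,2,4,0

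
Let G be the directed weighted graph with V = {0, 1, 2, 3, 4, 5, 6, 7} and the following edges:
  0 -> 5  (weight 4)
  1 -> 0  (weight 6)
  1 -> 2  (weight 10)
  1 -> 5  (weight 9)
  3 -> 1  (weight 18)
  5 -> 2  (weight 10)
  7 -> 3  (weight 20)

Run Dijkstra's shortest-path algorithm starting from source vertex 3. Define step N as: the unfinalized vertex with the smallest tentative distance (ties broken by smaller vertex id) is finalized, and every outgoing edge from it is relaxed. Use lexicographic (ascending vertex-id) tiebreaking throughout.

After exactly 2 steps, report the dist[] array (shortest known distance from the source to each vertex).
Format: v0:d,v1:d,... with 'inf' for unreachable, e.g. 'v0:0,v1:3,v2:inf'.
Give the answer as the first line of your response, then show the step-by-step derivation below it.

v0:24,v1:18,v2:28,v3:0,v4:inf,v5:27,v6:inf,v7:inf

step 1: dist = v0:inf,v1:18,v2:inf,v3:0,v4:inf,v5:inf,v6:inf,v7:inf
step 2: dist = v0:24,v1:18,v2:28,v3:0,v4:inf,v5:27,v6:inf,v7:inf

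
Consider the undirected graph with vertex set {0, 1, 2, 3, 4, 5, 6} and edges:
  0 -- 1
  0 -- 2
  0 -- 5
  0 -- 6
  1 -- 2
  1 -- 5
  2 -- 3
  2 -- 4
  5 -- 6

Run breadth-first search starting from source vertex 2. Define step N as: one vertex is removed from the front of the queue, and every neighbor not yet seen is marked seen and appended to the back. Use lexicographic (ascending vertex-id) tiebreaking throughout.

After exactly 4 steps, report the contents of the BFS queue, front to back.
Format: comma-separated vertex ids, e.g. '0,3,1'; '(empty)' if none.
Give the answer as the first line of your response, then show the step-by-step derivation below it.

4,5,6

step 1: dequeue 2; queue=[0,1,3,4]; order=2
step 2: dequeue 0; queue=[1,3,4,5,6]; order=2,0
step 3: dequeue 1; queue=[3,4,5,6]; order=2,0,1
step 4: dequeue 3; queue=[4,5,6]; order=2,0,1,3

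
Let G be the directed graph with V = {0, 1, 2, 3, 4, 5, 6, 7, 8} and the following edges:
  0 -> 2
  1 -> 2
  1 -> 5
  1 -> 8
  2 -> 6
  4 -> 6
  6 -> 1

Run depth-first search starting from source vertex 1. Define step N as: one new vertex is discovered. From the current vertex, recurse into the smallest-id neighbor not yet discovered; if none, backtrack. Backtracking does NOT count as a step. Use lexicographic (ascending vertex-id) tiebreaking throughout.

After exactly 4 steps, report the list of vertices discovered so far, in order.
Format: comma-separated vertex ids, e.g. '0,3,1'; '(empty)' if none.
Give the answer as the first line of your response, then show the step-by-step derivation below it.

1,2,6,5

step 1: discover 1; path=1; order=1
step 2: discover 2; path=1>2; order=1,2
step 3: discover 6; path=1>2>6; order=1,2,6
step 4: discover 5; path=1>5; order=1,2,6,5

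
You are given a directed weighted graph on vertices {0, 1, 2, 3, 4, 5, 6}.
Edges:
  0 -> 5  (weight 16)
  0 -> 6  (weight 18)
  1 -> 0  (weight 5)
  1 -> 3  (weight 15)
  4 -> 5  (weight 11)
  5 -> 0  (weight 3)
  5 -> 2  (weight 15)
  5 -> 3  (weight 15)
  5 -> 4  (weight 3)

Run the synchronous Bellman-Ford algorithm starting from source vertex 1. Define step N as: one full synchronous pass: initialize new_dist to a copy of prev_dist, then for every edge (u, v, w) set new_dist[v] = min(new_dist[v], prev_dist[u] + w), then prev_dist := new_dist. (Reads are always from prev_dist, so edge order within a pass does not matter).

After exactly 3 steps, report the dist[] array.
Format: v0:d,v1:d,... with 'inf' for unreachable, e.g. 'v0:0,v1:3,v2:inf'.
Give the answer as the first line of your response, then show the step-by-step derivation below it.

v0:5,v1:0,v2:36,v3:15,v4:24,v5:21,v6:23

step 1: dist = v0:5,v1:0,v2:inf,v3:15,v4:inf,v5:inf,v6:inf
step 2: dist = v0:5,v1:0,v2:inf,v3:15,v4:inf,v5:21,v6:23
step 3: dist = v0:5,v1:0,v2:36,v3:15,v4:24,v5:21,v6:23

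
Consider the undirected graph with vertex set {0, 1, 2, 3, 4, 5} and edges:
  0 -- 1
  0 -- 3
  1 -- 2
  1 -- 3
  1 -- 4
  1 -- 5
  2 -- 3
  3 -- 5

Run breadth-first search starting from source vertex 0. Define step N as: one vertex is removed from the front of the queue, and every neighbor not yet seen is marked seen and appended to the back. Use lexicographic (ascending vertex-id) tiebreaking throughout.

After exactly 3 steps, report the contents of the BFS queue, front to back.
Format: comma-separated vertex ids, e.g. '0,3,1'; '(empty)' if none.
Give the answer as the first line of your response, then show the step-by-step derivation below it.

2,4,5

step 1: dequeue 0; queue=[1,3]; order=0
step 2: dequeue 1; queue=[3,2,4,5]; order=0,1
step 3: dequeue 3; queue=[2,4,5]; order=0,1,3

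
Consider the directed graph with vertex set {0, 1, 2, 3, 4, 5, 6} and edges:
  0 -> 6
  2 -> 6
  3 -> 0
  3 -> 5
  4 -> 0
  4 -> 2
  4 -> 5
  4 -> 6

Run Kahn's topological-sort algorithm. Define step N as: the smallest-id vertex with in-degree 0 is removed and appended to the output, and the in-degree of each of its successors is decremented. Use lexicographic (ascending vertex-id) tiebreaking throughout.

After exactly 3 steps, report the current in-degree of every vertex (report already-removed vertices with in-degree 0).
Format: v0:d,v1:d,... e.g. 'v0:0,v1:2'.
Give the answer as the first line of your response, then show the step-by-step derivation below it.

v0:0,v1:0,v2:0,v3:0,v4:0,v5:0,v6:2

step 1: output 1; order=[1]; indeg=(2,0,1,0,0,2,3)
step 2: output 3; order=[1,3]; indeg=(1,0,1,0,0,1,3)
step 3: output 4; order=[1,3,4]; indeg=(0,0,0,0,0,0,2)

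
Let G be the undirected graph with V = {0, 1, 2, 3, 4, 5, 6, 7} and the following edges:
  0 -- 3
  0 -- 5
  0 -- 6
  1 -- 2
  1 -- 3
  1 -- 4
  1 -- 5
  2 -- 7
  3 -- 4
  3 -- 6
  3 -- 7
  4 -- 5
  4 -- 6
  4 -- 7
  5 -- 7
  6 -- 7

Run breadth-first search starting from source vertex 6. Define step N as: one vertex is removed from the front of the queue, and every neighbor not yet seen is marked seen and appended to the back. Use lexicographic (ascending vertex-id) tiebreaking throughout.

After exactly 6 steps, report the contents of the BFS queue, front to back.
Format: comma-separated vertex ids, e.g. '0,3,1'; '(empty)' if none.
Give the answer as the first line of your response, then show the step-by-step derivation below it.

1,2

step 1: dequeue 6; queue=[0,3,4,7]; order=6
step 2: dequeue 0; queue=[3,4,7,5]; order=6,0
step 3: dequeue 3; queue=[4,7,5,1]; order=6,0,3
step 4: dequeue 4; queue=[7,5,1]; order=6,0,3,4
step 5: dequeue 7; queue=[5,1,2]; order=6,0,3,4,7
step 6: dequeue 5; queue=[1,2]; order=6,0,3,4,7,5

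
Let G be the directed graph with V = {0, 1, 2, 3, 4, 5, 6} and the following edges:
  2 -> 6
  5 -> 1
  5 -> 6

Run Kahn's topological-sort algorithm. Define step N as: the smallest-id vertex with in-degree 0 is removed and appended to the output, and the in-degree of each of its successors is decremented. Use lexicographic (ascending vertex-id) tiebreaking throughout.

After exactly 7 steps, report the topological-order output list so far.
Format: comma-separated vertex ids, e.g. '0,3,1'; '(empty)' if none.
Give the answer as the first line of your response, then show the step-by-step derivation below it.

0,2,3,4,5,1,6

step 1: output 0; order=[0]; indeg=(0,1,0,0,0,0,2)
step 2: output 2; order=[0,2]; indeg=(0,1,0,0,0,0,1)
step 3: output 3; order=[0,2,3]; indeg=(0,1,0,0,0,0,1)
step 4: output 4; order=[0,2,3,4]; indeg=(0,1,0,0,0,0,1)
step 5: output 5; order=[0,2,3,4,5]; indeg=(0,0,0,0,0,0,0)
step 6: output 1; order=[0,2,3,4,5,1]; indeg=(0,0,0,0,0,0,0)
step 7: output 6; order=[0,2,3,4,5,1,6]; indeg=(0,0,0,0,0,0,0)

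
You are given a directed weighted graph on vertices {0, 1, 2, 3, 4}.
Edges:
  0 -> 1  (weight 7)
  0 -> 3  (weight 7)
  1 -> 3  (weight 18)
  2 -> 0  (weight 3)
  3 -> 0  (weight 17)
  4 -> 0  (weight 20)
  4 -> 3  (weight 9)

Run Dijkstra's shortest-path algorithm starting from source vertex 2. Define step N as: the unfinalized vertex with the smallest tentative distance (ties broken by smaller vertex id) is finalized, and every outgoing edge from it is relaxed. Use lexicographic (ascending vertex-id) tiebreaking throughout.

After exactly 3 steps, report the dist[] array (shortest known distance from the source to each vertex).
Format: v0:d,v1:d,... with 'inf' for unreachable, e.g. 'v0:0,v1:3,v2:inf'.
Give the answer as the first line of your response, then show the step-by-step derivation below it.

v0:3,v1:10,v2:0,v3:10,v4:inf

step 1: dist = v0:3,v1:inf,v2:0,v3:inf,v4:inf
step 2: dist = v0:3,v1:10,v2:0,v3:10,v4:inf
step 3: dist = v0:3,v1:10,v2:0,v3:10,v4:inf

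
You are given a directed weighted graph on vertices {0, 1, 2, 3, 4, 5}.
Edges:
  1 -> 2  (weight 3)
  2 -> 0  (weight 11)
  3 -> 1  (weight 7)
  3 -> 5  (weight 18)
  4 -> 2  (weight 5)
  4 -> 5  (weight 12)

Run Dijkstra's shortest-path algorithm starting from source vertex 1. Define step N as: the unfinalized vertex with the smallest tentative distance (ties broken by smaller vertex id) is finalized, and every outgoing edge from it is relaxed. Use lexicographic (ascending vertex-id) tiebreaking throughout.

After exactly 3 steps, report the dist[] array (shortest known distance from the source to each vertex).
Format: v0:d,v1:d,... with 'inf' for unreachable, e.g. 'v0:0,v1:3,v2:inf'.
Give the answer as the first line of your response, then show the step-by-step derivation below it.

v0:14,v1:0,v2:3,v3:inf,v4:inf,v5:inf

step 1: dist = v0:inf,v1:0,v2:3,v3:inf,v4:inf,v5:inf
step 2: dist = v0:14,v1:0,v2:3,v3:inf,v4:inf,v5:inf
step 3: dist = v0:14,v1:0,v2:3,v3:inf,v4:inf,v5:inf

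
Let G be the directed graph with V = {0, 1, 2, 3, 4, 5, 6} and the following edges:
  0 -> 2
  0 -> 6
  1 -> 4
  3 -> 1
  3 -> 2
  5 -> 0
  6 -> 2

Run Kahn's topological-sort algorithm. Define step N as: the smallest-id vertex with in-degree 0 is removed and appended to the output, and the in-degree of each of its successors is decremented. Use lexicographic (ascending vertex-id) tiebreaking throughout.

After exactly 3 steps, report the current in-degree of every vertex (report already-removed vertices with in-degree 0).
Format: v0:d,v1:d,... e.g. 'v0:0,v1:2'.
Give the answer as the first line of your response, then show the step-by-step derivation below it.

v0:1,v1:0,v2:2,v3:0,v4:0,v5:0,v6:1

step 1: output 3; order=[3]; indeg=(1,0,2,0,1,0,1)
step 2: output 1; order=[3,1]; indeg=(1,0,2,0,0,0,1)
step 3: output 4; order=[3,1,4]; indeg=(1,0,2,0,0,0,1)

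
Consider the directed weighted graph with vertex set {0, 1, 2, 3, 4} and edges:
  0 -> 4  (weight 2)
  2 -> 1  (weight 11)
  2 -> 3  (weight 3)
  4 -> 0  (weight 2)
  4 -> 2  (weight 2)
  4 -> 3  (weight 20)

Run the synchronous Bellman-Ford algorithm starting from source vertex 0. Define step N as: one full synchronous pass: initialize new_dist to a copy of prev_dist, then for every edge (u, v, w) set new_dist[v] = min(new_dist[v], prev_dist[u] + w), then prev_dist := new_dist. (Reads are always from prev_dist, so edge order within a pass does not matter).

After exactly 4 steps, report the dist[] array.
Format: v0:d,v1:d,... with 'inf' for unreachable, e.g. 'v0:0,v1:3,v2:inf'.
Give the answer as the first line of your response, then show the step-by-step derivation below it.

v0:0,v1:15,v2:4,v3:7,v4:2

step 1: dist = v0:0,v1:inf,v2:inf,v3:inf,v4:2
step 2: dist = v0:0,v1:inf,v2:4,v3:22,v4:2
step 3: dist = v0:0,v1:15,v2:4,v3:7,v4:2
step 4: dist = v0:0,v1:15,v2:4,v3:7,v4:2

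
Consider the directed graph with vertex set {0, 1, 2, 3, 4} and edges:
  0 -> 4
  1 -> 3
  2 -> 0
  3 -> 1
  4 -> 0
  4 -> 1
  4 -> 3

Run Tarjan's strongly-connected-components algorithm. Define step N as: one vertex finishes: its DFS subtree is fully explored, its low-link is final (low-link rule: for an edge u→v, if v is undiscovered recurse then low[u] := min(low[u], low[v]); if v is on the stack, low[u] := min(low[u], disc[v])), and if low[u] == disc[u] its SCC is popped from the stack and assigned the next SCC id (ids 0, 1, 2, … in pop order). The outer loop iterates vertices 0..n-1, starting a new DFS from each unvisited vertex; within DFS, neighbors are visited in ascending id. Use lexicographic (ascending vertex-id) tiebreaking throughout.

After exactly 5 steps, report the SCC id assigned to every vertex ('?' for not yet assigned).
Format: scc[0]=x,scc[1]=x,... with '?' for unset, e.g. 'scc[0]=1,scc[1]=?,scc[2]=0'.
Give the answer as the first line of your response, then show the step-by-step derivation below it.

scc[0]=1,scc[1]=0,scc[2]=2,scc[3]=0,scc[4]=1

step 1: low=(low[0]=0,low[1]=2,low[2]=?,low[3]=2,low[4]=0); scc=(scc[0]=?,scc[1]=?,scc[2]=?,scc[3]=?,scc[4]=?)
step 2: low=(low[0]=0,low[1]=2,low[2]=?,low[3]=2,low[4]=0); scc=(scc[0]=?,scc[1]=0,scc[2]=?,scc[3]=0,scc[4]=?)
step 3: low=(low[0]=0,low[1]=2,low[2]=?,low[3]=2,low[4]=0); scc=(scc[0]=?,scc[1]=0,scc[2]=?,scc[3]=0,scc[4]=?)
step 4: low=(low[0]=0,low[1]=2,low[2]=?,low[3]=2,low[4]=0); scc=(scc[0]=1,scc[1]=0,scc[2]=?,scc[3]=0,scc[4]=1)
step 5: low=(low[0]=0,low[1]=2,low[2]=4,low[3]=2,low[4]=0); scc=(scc[0]=1,scc[1]=0,scc[2]=2,scc[3]=0,scc[4]=1)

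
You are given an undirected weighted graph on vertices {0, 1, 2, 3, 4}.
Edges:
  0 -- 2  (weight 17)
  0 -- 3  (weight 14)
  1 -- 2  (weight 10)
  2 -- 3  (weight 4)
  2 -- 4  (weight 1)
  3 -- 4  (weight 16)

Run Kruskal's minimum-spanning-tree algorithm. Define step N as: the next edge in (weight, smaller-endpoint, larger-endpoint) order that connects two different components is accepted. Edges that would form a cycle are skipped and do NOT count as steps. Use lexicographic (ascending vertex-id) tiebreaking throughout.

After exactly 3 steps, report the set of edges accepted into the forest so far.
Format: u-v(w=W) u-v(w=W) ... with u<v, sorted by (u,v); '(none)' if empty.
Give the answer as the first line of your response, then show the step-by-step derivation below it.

1-2(w=10) 2-3(w=4) 2-4(w=1)

step 1: add edge 2-4 (w=1); MST = {2-4(w=1)}
step 2: add edge 2-3 (w=4); MST = {2-3(w=4) 2-4(w=1)}
step 3: add edge 1-2 (w=10); MST = {1-2(w=10) 2-3(w=4) 2-4(w=1)}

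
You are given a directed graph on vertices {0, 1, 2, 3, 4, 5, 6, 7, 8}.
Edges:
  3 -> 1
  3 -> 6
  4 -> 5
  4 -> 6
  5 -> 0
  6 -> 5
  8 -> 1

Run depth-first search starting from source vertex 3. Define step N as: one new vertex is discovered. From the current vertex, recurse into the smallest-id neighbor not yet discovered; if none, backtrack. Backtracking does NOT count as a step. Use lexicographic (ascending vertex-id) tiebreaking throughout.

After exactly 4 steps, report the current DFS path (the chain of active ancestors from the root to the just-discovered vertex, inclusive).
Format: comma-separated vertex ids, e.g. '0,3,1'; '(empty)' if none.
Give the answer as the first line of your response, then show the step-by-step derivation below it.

3,6,5

step 1: discover 3; path=3; order=3
step 2: discover 1; path=3>1; order=3,1
step 3: discover 6; path=3>6; order=3,1,6
step 4: discover 5; path=3>6>5; order=3,1,6,5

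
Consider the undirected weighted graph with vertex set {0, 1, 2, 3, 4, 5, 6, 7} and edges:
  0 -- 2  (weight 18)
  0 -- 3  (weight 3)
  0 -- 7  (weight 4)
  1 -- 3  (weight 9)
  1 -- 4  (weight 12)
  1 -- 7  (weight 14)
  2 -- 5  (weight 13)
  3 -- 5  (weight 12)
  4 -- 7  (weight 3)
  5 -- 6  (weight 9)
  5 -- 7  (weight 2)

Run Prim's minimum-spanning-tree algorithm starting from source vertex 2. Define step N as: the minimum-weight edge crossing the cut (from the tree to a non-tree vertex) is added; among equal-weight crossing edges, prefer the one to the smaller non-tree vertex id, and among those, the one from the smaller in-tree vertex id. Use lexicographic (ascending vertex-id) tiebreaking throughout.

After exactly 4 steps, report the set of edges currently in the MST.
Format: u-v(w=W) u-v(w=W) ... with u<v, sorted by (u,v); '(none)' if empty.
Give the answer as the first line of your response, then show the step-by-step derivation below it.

0-7(w=4) 2-5(w=13) 4-7(w=3) 5-7(w=2)

step 1: add edge 2-5 (w=13); MST = {2-5(w=13)}
step 2: add edge 5-7 (w=2); MST = {2-5(w=13) 5-7(w=2)}
step 3: add edge 4-7 (w=3); MST = {2-5(w=13) 4-7(w=3) 5-7(w=2)}
step 4: add edge 0-7 (w=4); MST = {0-7(w=4) 2-5(w=13) 4-7(w=3) 5-7(w=2)}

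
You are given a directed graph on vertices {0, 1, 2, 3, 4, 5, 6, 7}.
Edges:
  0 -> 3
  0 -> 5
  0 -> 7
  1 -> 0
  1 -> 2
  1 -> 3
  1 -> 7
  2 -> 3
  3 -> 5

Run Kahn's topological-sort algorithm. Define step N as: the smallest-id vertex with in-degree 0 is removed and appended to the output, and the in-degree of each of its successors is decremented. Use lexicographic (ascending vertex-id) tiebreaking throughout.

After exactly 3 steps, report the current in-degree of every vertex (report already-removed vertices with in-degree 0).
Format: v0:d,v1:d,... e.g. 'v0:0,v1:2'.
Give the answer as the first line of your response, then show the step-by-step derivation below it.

v0:0,v1:0,v2:0,v3:0,v4:0,v5:1,v6:0,v7:0

step 1: output 1; order=[1]; indeg=(0,0,0,2,0,2,0,1)
step 2: output 0; order=[1,0]; indeg=(0,0,0,1,0,1,0,0)
step 3: output 2; order=[1,0,2]; indeg=(0,0,0,0,0,1,0,0)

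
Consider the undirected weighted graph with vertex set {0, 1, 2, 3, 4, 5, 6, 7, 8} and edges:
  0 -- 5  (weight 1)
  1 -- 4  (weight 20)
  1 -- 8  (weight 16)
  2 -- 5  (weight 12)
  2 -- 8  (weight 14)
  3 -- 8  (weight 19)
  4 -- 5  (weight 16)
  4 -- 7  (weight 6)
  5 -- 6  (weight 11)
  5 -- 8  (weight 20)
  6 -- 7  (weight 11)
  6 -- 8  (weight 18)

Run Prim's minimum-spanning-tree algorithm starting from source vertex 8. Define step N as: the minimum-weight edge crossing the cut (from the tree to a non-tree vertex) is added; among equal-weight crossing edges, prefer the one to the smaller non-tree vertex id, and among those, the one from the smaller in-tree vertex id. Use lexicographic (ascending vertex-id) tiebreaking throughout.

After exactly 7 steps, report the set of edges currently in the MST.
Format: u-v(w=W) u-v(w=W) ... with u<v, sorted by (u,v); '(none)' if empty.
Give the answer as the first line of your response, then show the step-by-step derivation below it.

0-5(w=1) 1-8(w=16) 2-5(w=12) 2-8(w=14) 4-7(w=6) 5-6(w=11) 6-7(w=11)

step 1: add edge 2-8 (w=14); MST = {2-8(w=14)}
step 2: add edge 2-5 (w=12); MST = {2-5(w=12) 2-8(w=14)}
step 3: add edge 0-5 (w=1); MST = {0-5(w=1) 2-5(w=12) 2-8(w=14)}
step 4: add edge 5-6 (w=11); MST = {0-5(w=1) 2-5(w=12) 2-8(w=14) 5-6(w=11)}
step 5: add edge 6-7 (w=11); MST = {0-5(w=1) 2-5(w=12) 2-8(w=14) 5-6(w=11) 6-7(w=11)}
step 6: add edge 4-7 (w=6); MST = {0-5(w=1) 2-5(w=12) 2-8(w=14) 4-7(w=6) 5-6(w=11) 6-7(w=11)}
step 7: add edge 1-8 (w=16); MST = {0-5(w=1) 1-8(w=16) 2-5(w=12) 2-8(w=14) 4-7(w=6) 5-6(w=11) 6-7(w=11)}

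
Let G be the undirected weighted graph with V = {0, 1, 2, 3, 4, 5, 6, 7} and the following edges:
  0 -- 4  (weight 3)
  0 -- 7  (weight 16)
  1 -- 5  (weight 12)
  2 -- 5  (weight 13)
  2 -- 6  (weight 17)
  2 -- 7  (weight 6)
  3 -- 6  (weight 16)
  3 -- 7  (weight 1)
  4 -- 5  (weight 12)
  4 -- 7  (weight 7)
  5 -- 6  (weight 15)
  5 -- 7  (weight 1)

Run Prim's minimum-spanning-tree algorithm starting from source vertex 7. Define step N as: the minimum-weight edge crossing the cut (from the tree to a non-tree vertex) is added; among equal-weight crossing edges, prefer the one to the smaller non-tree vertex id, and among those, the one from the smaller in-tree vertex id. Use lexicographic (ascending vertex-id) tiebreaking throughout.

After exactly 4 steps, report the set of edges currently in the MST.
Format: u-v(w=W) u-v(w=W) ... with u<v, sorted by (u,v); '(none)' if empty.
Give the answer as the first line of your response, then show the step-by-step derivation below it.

2-7(w=6) 3-7(w=1) 4-7(w=7) 5-7(w=1)

step 1: add edge 3-7 (w=1); MST = {3-7(w=1)}
step 2: add edge 5-7 (w=1); MST = {3-7(w=1) 5-7(w=1)}
step 3: add edge 2-7 (w=6); MST = {2-7(w=6) 3-7(w=1) 5-7(w=1)}
step 4: add edge 4-7 (w=7); MST = {2-7(w=6) 3-7(w=1) 4-7(w=7) 5-7(w=1)}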